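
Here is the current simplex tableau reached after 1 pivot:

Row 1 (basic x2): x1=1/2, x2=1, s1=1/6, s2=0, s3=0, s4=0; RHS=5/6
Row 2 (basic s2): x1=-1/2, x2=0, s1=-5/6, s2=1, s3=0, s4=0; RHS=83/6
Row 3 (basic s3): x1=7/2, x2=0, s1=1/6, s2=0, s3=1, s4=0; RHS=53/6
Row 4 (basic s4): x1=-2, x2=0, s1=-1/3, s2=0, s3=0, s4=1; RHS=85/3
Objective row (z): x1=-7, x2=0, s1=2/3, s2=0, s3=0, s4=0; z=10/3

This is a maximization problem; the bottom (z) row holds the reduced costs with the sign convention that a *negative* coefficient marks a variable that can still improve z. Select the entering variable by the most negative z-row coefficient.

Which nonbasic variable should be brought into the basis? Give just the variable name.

Objective-row coefficients: x1: -7, x2: 0, s1: 2/3, s2: 0, s3: 0, s4: 0.
The most negative is -7 in column x1, so x1 enters.

x1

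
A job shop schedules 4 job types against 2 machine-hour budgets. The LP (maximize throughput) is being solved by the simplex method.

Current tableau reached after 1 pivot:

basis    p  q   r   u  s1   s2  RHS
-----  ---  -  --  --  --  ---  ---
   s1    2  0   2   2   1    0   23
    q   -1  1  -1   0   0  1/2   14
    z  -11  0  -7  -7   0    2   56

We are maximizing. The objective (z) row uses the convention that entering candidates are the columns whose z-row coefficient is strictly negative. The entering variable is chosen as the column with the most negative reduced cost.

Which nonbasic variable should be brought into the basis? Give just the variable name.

p

Objective-row coefficients: p: -11, q: 0, r: -7, u: -7, s1: 0, s2: 2.
The most negative is -11 in column p, so p enters.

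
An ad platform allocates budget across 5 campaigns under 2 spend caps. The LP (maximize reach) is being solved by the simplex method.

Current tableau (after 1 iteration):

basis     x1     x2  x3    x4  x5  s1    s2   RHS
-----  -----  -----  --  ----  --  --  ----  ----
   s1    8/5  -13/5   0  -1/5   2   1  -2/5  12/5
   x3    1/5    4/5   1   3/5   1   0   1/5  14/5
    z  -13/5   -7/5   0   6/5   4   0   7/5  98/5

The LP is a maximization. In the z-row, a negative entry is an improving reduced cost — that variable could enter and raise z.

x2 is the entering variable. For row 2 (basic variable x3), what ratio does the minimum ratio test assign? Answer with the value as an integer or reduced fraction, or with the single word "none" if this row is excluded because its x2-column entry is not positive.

7/2

Ratio = RHS / (x2 entry) = (14/5) / (4/5) = 7/2.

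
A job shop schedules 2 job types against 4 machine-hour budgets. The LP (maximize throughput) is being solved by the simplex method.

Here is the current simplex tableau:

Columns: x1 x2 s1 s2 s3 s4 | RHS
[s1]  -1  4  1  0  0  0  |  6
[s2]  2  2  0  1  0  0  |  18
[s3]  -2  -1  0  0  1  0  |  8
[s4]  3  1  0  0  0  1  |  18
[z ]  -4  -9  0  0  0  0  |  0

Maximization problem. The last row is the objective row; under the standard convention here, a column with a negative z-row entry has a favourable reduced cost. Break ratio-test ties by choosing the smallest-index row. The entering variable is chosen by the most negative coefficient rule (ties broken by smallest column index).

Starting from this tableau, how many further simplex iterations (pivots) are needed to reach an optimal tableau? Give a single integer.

2

pivot: x2 in, s1 out → z = 27/2
pivot: x1 in, s4 out → z = 588/13
No improving column remains; optimal.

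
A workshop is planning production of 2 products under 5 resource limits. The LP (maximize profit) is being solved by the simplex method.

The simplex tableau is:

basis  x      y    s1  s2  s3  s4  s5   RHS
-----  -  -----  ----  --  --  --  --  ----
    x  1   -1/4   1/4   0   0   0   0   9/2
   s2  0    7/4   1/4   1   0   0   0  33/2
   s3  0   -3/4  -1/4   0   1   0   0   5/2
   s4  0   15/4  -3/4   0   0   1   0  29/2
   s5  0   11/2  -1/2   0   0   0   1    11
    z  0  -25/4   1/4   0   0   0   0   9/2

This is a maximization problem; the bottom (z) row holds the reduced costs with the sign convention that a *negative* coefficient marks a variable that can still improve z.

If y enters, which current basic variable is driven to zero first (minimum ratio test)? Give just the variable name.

Ratios: row 1 (x): entry -1/4 ≤ 0, skip; row 2 (s2): (33/2)/(7/4) = 66/7; row 3 (s3): entry -3/4 ≤ 0, skip; row 4 (s4): (29/2)/(15/4) = 58/15; row 5 (s5): 11/(11/2) = 2.
Minimum ratio 2 is in the s5 row, so s5 leaves.

s5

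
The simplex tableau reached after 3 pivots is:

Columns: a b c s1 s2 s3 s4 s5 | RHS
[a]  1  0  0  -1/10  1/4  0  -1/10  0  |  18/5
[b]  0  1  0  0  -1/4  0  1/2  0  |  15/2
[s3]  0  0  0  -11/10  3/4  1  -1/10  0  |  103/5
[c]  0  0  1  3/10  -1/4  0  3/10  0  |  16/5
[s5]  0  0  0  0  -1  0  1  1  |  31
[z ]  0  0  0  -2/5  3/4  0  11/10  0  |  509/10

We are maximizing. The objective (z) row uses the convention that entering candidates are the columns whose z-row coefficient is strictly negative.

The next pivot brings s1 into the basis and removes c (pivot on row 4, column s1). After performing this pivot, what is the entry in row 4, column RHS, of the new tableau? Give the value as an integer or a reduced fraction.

32/3

Pivot element is row 4, column s1: 3/10.
Normalize row 4: new (row 4, RHS) = (16/5)/(3/10) = 32/3.
Row 4 is the pivot row, so the entry is 32/3.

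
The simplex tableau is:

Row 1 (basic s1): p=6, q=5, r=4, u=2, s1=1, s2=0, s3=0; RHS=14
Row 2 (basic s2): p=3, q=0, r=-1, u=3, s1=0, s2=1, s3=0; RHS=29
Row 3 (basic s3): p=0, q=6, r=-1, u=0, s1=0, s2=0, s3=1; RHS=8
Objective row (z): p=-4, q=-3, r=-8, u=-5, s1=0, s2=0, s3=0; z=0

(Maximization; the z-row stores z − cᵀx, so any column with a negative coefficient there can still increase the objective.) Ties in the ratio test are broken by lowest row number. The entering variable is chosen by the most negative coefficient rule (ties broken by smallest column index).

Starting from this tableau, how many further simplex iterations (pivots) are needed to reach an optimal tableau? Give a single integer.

2

pivot: r in, s1 out → z = 28
pivot: u in, r out → z = 35
No improving column remains; optimal.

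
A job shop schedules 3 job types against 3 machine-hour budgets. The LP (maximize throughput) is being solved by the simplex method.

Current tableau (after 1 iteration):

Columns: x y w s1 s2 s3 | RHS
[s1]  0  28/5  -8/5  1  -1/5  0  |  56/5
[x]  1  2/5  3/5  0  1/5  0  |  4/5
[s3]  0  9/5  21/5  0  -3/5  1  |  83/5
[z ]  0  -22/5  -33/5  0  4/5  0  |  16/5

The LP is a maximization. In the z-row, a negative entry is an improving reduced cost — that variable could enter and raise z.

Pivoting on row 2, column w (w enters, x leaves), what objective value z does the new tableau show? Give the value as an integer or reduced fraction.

Minimum ratio for w: (4/5)/(3/5) = 4/3.
z changes by −(z-row coeff of w)·ratio = −(-33/5)·(4/3) = 44/5.
New z = 16/5 + (44/5) = 12.

12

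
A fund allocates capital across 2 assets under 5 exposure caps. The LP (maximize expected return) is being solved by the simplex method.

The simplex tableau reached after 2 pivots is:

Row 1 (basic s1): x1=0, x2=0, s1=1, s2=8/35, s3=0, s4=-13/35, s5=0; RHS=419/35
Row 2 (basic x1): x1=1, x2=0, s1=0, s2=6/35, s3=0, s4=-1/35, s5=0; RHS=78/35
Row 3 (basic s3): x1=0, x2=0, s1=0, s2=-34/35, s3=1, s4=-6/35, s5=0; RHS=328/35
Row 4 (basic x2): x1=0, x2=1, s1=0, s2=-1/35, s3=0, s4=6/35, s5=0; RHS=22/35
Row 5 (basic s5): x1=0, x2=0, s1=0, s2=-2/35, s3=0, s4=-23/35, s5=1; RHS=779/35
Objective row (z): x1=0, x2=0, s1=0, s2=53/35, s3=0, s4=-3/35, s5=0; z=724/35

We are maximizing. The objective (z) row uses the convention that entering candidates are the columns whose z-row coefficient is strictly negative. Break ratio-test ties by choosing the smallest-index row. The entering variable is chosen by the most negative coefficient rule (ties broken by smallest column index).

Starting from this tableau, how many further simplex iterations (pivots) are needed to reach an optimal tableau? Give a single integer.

pivot: s4 in, x2 out → z = 21
No improving column remains; optimal.

1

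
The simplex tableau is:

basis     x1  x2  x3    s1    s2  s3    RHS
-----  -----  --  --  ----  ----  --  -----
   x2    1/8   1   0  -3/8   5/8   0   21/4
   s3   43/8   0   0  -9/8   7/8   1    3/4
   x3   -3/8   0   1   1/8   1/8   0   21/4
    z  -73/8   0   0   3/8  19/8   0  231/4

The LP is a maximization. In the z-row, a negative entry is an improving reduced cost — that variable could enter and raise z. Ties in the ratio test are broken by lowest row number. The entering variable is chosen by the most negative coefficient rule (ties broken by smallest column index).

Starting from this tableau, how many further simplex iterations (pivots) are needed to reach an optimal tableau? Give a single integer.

pivot: x1 in, s3 out → z = 2538/43
pivot: s1 in, x3 out → z = 234
No improving column remains; optimal.

2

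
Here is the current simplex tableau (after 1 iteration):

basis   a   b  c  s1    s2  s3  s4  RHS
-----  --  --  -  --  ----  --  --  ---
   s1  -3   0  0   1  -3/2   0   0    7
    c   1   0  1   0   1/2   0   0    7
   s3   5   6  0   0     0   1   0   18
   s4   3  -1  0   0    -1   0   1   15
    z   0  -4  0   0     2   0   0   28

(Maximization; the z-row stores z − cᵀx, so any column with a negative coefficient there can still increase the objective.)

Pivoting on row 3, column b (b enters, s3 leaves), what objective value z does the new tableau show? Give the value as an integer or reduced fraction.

Minimum ratio for b: 18/6 = 3.
z changes by −(z-row coeff of b)·ratio = −(-4)·3 = 12.
New z = 28 + 12 = 40.

40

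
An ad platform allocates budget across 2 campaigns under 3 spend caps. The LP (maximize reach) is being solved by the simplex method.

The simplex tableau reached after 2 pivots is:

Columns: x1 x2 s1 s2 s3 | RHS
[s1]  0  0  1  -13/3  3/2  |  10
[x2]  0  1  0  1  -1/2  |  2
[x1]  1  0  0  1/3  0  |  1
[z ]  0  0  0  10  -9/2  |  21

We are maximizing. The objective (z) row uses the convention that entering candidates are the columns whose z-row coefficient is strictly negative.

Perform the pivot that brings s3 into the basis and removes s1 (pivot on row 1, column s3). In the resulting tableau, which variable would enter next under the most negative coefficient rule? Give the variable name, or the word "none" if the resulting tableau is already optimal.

Pivot element 3/2. New z-row = old z-row − (-9/2)·(row 1/(3/2)).
Updated z-row coefficients: x1: 0, x2: 0, s1: 3, s2: -3, s3: 0.
The most negative is -3 in column s2, so s2 would enter next.

s2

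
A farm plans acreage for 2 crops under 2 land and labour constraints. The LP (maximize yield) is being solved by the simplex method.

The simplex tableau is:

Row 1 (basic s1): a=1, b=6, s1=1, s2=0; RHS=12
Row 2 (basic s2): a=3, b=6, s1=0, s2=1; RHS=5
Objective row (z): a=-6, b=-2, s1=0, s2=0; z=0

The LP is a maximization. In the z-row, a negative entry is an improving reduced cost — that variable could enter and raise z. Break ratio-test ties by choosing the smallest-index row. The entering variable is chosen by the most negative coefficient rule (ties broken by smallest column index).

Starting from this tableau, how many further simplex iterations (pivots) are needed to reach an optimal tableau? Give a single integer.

1

pivot: a in, s2 out → z = 10
No improving column remains; optimal.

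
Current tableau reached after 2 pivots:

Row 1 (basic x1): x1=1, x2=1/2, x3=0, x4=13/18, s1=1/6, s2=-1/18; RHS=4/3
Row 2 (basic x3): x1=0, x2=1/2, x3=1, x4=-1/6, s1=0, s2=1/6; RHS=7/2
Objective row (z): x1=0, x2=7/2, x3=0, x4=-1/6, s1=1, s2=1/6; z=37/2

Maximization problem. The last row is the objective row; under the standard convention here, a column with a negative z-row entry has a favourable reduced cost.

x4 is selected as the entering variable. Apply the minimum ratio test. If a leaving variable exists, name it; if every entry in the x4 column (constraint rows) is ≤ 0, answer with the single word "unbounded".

x1

Ratios: row 1 (x1): (4/3)/(13/18) = 24/13; row 2 (x3): entry -1/6 ≤ 0, skip.
Minimum ratio is in the x1 row, so x1 leaves.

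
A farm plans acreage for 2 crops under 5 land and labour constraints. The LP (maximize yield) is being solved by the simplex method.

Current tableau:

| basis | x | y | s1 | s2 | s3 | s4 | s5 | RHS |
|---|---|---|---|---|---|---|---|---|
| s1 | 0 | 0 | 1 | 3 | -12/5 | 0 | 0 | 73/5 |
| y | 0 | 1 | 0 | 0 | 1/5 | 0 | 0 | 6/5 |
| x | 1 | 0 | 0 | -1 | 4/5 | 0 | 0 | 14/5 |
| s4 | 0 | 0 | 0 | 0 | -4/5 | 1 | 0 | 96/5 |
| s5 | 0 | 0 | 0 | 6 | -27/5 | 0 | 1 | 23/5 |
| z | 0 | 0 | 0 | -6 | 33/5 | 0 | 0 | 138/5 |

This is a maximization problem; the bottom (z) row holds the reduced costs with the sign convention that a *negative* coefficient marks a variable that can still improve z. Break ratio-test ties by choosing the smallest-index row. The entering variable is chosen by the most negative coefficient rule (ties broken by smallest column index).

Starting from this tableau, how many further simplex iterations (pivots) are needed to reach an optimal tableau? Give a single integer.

pivot: s2 in, s5 out → z = 161/5
No improving column remains; optimal.

1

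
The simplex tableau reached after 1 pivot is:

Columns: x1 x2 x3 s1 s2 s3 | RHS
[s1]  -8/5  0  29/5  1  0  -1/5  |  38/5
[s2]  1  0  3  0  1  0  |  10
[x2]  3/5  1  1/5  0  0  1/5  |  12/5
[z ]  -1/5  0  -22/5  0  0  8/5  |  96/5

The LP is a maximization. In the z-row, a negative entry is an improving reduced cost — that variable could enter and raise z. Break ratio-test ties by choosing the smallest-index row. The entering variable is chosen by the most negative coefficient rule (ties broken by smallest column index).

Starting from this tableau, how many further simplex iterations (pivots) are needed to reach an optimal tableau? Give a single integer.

2

pivot: x3 in, s1 out → z = 724/29
pivot: x1 in, x2 out → z = 562/19
No improving column remains; optimal.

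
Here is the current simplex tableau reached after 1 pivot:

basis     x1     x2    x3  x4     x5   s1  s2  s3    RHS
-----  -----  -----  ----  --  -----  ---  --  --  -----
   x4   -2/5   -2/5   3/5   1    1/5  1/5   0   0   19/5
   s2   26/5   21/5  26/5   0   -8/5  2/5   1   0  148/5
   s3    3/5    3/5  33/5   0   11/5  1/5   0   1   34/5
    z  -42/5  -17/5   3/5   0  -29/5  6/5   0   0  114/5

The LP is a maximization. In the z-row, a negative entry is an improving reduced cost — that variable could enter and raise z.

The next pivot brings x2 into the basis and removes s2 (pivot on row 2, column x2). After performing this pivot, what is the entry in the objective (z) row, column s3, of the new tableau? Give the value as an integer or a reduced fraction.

Pivot element is row 2, column x2: 21/5.
Normalize row 2: new (row 2, s3) = 0/(21/5) = 0.
z-row ← z-row − (-17/5)·(new row 2): 0 − (-17/5)·0 = 0.

0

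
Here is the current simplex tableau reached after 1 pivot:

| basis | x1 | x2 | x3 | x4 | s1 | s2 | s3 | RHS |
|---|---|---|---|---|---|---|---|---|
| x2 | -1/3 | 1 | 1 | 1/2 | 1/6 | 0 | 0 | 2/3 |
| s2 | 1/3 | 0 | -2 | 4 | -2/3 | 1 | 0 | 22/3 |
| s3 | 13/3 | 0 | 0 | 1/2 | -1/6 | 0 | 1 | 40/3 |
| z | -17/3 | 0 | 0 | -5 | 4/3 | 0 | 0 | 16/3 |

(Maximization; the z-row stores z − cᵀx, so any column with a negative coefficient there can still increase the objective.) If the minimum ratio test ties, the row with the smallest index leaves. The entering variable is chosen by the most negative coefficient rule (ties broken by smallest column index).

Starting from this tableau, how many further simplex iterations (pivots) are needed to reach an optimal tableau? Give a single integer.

3

pivot: x1 in, s3 out → z = 296/13
pivot: x4 in, s2 out → z = 3058/103
pivot: x3 in, x2 out → z = 4078/131
No improving column remains; optimal.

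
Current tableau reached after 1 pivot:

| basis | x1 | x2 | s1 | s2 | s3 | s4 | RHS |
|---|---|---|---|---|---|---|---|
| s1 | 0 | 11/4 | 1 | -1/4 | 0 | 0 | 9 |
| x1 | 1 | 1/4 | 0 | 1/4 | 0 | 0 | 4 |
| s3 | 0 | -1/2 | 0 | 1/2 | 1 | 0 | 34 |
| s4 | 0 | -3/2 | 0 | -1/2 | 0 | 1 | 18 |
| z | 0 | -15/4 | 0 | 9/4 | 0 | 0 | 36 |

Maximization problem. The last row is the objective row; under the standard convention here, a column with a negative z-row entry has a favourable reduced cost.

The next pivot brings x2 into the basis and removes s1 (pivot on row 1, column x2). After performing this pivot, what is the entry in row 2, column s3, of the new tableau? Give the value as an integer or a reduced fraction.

Pivot element is row 1, column x2: 11/4.
Normalize row 1: new (row 1, s3) = 0/(11/4) = 0.
row 2 ← row 2 − (1/4)·(new row 1): 0 − (1/4)·0 = 0.

0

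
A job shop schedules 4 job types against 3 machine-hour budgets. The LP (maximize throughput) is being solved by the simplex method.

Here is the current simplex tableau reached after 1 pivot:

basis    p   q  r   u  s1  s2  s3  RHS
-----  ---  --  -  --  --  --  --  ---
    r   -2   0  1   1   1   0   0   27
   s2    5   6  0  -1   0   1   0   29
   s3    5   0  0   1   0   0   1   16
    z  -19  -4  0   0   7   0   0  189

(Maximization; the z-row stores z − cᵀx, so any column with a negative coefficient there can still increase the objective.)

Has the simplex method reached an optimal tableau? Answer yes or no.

no

Column p has objective-row coefficient -19, which is negative; an improving pivot exists, so not yet optimal.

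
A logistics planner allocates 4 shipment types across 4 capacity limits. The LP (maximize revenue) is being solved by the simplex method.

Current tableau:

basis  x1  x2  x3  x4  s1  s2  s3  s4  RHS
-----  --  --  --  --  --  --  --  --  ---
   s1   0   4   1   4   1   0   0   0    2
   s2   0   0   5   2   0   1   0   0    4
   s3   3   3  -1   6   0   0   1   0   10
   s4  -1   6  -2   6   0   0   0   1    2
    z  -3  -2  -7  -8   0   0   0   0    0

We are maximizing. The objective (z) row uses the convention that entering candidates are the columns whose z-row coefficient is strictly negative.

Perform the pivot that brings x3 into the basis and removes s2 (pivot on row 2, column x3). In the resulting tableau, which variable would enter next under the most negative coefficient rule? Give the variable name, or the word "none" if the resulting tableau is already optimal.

Pivot element 5. New z-row = old z-row − (-7)·(row 2/5).
Updated z-row coefficients: x1: -3, x2: -2, x3: 0, x4: -26/5, s1: 0, s2: 7/5, s3: 0, s4: 0.
The most negative is -26/5 in column x4, so x4 would enter next.

x4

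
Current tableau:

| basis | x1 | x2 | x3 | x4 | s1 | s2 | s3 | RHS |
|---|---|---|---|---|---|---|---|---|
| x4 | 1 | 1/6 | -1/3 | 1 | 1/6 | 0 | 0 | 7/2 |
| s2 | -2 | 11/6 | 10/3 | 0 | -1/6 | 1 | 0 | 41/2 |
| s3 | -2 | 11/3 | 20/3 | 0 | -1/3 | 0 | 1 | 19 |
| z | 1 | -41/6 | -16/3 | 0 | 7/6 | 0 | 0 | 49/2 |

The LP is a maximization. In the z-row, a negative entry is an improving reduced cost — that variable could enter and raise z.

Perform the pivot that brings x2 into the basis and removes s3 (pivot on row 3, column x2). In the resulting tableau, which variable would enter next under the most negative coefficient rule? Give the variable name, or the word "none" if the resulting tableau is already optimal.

Pivot element 11/3. New z-row = old z-row − (-41/6)·(row 3/(11/3)).
Updated z-row coefficients: x1: -30/11, x2: 0, x3: 78/11, x4: 0, s1: 6/11, s2: 0, s3: 41/22.
The most negative is -30/11 in column x1, so x1 would enter next.

x1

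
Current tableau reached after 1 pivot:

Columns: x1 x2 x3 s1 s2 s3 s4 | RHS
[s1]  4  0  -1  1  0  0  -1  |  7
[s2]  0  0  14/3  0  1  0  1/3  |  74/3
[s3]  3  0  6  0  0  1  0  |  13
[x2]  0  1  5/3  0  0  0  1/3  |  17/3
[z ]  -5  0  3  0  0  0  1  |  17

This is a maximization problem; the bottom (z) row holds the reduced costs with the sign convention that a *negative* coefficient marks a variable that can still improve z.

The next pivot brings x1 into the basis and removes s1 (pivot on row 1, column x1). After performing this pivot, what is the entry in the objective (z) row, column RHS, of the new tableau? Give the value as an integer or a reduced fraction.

103/4

Pivot element is row 1, column x1: 4.
Normalize row 1: new (row 1, RHS) = 7/4 = 7/4.
z-row ← z-row − (-5)·(new row 1): 17 − (-5)·(7/4) = 103/4.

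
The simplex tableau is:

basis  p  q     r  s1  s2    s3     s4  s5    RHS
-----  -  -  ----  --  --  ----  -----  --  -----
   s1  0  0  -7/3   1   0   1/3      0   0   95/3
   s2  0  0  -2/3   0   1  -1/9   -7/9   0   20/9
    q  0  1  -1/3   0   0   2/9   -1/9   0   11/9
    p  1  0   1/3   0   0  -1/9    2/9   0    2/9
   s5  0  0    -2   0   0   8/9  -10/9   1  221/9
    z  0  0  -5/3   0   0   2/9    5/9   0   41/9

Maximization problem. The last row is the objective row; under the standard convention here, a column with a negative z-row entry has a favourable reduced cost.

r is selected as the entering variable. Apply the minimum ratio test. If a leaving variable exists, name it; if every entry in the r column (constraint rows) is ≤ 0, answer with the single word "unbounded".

Ratios: row 1 (s1): entry -7/3 ≤ 0, skip; row 2 (s2): entry -2/3 ≤ 0, skip; row 3 (q): entry -1/3 ≤ 0, skip; row 4 (p): (2/9)/(1/3) = 2/3; row 5 (s5): entry -2 ≤ 0, skip.
Minimum ratio is in the p row, so p leaves.

p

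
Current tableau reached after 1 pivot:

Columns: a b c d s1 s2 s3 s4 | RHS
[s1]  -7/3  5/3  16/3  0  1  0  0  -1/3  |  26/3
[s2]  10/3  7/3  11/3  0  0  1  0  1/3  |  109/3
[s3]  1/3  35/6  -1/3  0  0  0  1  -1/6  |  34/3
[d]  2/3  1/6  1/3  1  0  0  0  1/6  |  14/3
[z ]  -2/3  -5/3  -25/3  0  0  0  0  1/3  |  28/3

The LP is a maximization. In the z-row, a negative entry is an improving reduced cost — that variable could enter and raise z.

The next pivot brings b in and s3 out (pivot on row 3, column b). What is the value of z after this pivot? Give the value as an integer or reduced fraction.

88/7

Minimum ratio for b: (34/3)/(35/6) = 68/35.
z changes by −(z-row coeff of b)·ratio = −(-5/3)·(68/35) = 68/21.
New z = 28/3 + (68/21) = 88/7.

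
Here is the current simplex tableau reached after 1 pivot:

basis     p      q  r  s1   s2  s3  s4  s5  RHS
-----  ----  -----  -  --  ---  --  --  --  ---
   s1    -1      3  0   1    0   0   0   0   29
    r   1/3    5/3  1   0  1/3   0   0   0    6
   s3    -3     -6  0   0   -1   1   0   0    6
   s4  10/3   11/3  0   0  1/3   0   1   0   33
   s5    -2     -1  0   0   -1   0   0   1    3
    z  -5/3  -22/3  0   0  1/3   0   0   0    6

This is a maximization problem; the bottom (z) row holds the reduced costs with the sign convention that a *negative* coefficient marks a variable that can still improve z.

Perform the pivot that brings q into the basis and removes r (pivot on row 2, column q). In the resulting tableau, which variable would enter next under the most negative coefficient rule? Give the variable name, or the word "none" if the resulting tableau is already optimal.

Pivot element 5/3. New z-row = old z-row − (-22/3)·(row 2/(5/3)).
Updated z-row coefficients: p: -1/5, q: 0, r: 22/5, s1: 0, s2: 9/5, s3: 0, s4: 0, s5: 0.
The most negative is -1/5 in column p, so p would enter next.

p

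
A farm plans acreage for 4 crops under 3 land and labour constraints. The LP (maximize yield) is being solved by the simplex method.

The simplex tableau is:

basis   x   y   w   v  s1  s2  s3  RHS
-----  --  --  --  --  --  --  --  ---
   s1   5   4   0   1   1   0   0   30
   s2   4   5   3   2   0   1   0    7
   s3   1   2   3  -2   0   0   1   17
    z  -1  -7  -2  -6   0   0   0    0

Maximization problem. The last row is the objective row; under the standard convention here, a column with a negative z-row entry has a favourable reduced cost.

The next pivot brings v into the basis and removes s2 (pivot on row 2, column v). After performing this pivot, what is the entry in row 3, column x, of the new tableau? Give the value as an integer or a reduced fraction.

Pivot element is row 2, column v: 2.
Normalize row 2: new (row 2, x) = 4/2 = 2.
row 3 ← row 3 − (-2)·(new row 2): 1 − (-2)·2 = 5.

5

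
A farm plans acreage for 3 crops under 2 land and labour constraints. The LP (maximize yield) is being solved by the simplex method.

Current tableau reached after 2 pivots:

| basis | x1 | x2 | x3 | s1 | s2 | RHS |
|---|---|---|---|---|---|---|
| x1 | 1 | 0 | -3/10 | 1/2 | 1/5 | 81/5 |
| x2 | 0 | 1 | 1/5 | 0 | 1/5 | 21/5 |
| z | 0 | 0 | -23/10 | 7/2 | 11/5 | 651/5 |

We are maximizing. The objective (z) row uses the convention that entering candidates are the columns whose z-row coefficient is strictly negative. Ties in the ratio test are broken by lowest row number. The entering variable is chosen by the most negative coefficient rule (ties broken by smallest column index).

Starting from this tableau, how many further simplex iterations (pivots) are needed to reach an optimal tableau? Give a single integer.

1

pivot: x3 in, x2 out → z = 357/2
No improving column remains; optimal.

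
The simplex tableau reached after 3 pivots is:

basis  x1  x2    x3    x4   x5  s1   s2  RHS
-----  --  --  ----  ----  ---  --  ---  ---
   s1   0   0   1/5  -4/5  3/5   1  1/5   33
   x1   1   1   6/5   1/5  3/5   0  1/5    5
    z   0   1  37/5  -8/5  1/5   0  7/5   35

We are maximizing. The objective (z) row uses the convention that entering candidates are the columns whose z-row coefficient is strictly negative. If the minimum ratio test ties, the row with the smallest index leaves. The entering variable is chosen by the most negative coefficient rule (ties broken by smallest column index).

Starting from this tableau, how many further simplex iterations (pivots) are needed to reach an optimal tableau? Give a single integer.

pivot: x4 in, x1 out → z = 75
No improving column remains; optimal.

1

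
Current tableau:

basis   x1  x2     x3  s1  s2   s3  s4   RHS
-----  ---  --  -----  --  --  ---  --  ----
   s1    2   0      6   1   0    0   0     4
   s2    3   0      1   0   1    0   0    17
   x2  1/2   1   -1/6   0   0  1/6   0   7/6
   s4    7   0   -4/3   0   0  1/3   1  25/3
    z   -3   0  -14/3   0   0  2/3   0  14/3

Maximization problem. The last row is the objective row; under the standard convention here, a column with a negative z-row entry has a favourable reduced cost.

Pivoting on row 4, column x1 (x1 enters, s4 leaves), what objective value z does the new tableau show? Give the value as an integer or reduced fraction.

Minimum ratio for x1: (25/3)/7 = 25/21.
z changes by −(z-row coeff of x1)·ratio = −(-3)·(25/21) = 25/7.
New z = 14/3 + (25/7) = 173/21.

173/21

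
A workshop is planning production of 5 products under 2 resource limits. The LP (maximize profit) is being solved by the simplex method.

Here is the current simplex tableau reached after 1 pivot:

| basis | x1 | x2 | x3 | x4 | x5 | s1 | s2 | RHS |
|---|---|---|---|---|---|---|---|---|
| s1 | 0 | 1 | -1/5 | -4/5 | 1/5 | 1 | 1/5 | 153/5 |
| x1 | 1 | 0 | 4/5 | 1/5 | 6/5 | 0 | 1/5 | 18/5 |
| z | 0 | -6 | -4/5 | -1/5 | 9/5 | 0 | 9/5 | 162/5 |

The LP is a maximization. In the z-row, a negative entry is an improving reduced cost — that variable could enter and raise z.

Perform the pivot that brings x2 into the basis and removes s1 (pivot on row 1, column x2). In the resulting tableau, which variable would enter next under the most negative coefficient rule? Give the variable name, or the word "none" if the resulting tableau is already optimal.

x4

Pivot element 1. New z-row = old z-row − (-6)·(row 1/1).
Updated z-row coefficients: x1: 0, x2: 0, x3: -2, x4: -5, x5: 3, s1: 6, s2: 3.
The most negative is -5 in column x4, so x4 would enter next.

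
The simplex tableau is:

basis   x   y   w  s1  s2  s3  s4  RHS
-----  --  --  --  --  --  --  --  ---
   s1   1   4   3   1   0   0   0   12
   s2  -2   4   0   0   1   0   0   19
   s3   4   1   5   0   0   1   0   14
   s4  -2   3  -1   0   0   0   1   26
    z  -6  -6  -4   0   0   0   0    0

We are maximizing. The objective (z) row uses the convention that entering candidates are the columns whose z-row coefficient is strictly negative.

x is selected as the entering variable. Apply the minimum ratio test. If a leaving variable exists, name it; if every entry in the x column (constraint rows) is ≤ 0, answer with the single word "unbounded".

s3

Ratios: row 1 (s1): 12/1 = 12; row 2 (s2): entry -2 ≤ 0, skip; row 3 (s3): 14/4 = 7/2; row 4 (s4): entry -2 ≤ 0, skip.
Minimum ratio is in the s3 row, so s3 leaves.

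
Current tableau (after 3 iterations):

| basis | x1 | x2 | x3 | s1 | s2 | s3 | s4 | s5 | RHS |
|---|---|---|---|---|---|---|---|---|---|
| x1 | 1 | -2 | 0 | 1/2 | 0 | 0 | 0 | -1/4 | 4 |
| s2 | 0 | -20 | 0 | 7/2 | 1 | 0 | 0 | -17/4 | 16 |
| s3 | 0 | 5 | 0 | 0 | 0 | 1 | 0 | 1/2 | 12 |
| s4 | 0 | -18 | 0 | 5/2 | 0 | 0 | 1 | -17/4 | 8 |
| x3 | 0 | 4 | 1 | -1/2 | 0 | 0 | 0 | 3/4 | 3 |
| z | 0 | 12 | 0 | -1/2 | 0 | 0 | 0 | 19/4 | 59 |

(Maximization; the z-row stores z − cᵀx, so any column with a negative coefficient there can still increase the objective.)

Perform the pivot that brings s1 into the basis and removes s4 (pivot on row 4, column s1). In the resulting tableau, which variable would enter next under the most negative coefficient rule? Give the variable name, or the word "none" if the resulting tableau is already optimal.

Pivot element 5/2. New z-row = old z-row − (-1/2)·(row 4/(5/2)).
Updated z-row coefficients: x1: 0, x2: 42/5, x3: 0, s1: 0, s2: 0, s3: 0, s4: 1/5, s5: 39/10.
No coefficient is strictly negative; the tableau after this pivot is optimal.

none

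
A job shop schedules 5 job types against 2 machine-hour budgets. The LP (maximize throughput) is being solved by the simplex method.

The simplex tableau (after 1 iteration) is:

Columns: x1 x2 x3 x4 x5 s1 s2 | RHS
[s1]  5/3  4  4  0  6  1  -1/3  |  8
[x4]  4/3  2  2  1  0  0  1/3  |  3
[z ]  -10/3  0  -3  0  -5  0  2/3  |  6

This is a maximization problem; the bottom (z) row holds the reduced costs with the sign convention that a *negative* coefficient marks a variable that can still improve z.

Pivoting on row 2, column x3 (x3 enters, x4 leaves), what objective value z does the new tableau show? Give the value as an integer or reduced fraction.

Minimum ratio for x3: 3/2 = 3/2.
z changes by −(z-row coeff of x3)·ratio = −(-3)·(3/2) = 9/2.
New z = 6 + (9/2) = 21/2.

21/2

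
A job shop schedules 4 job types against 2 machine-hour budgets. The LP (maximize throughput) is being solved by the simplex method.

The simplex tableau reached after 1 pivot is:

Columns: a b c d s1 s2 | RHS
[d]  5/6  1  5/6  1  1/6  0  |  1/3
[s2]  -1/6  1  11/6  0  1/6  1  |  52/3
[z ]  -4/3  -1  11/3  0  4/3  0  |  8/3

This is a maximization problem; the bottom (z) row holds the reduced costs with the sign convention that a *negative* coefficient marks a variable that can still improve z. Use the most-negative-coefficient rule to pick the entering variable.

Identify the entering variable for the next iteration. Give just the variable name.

Objective-row coefficients: a: -4/3, b: -1, c: 11/3, d: 0, s1: 4/3, s2: 0.
The most negative is -4/3 in column a, so a enters.

a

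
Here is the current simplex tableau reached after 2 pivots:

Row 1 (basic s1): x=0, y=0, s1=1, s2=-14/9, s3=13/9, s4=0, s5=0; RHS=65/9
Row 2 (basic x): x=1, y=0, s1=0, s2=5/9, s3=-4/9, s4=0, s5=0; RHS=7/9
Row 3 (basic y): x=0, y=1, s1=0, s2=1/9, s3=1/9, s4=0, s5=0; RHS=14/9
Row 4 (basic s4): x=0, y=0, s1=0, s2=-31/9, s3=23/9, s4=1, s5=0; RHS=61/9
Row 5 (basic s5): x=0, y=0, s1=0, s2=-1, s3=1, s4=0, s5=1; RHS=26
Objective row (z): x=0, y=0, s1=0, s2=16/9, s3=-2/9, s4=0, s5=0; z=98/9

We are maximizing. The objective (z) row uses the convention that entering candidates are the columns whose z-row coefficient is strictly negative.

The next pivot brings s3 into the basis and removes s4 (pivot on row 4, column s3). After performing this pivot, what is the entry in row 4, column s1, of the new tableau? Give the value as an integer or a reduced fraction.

Pivot element is row 4, column s3: 23/9.
Normalize row 4: new (row 4, s1) = 0/(23/9) = 0.
Row 4 is the pivot row, so the entry is 0.

0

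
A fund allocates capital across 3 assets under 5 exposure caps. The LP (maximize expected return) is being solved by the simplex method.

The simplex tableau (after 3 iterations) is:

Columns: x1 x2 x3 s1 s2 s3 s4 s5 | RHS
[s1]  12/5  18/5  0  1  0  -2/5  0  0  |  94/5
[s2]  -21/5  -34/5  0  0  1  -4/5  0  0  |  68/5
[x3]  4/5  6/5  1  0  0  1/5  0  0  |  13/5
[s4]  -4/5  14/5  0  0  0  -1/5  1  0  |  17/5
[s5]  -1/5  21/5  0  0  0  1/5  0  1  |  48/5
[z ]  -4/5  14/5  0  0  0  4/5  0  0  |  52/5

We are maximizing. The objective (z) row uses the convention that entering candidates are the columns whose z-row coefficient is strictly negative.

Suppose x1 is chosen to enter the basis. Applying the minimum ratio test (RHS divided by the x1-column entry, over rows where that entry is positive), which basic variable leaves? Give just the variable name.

x3

Ratios: row 1 (s1): (94/5)/(12/5) = 47/6; row 2 (s2): entry -21/5 ≤ 0, skip; row 3 (x3): (13/5)/(4/5) = 13/4; row 4 (s4): entry -4/5 ≤ 0, skip; row 5 (s5): entry -1/5 ≤ 0, skip.
Minimum ratio 13/4 is in the x3 row, so x3 leaves.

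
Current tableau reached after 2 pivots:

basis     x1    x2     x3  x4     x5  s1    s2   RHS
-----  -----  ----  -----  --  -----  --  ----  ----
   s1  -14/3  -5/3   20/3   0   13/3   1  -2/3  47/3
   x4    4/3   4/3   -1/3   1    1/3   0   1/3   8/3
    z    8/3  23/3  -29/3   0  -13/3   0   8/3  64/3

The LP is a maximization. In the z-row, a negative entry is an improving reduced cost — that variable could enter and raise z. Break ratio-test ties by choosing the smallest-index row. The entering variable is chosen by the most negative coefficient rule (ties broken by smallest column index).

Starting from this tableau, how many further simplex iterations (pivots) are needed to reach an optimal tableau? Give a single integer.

2

pivot: x3 in, s1 out → z = 881/20
pivot: x1 in, x4 out → z = 626/11
No improving column remains; optimal.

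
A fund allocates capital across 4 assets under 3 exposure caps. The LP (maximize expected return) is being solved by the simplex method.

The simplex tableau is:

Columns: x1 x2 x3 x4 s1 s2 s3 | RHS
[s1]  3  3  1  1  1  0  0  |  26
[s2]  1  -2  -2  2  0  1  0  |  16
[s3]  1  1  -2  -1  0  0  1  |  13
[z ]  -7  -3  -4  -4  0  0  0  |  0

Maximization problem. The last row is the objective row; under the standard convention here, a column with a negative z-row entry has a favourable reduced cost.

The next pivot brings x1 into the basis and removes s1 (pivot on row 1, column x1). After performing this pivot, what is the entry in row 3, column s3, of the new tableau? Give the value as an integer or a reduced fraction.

Pivot element is row 1, column x1: 3.
Normalize row 1: new (row 1, s3) = 0/3 = 0.
row 3 ← row 3 − 1·(new row 1): 1 − 1·0 = 1.

1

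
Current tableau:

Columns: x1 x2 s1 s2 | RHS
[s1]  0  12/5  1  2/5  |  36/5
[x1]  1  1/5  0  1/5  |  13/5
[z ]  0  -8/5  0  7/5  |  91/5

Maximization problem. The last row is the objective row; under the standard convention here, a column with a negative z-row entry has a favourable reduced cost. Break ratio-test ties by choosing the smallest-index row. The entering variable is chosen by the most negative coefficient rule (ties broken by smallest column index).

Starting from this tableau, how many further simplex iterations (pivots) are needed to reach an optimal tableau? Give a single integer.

1

pivot: x2 in, s1 out → z = 23
No improving column remains; optimal.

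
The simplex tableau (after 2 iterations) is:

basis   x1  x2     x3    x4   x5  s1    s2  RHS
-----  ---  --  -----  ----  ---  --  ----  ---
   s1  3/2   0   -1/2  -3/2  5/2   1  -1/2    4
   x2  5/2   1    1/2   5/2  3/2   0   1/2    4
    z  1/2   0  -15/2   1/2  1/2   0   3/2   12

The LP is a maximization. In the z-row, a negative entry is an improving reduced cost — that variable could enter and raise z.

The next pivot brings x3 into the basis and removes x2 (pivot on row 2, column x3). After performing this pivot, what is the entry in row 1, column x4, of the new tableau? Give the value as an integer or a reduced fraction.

Pivot element is row 2, column x3: 1/2.
Normalize row 2: new (row 2, x4) = (5/2)/(1/2) = 5.
row 1 ← row 1 − (-1/2)·(new row 2): -3/2 − (-1/2)·5 = 1.

1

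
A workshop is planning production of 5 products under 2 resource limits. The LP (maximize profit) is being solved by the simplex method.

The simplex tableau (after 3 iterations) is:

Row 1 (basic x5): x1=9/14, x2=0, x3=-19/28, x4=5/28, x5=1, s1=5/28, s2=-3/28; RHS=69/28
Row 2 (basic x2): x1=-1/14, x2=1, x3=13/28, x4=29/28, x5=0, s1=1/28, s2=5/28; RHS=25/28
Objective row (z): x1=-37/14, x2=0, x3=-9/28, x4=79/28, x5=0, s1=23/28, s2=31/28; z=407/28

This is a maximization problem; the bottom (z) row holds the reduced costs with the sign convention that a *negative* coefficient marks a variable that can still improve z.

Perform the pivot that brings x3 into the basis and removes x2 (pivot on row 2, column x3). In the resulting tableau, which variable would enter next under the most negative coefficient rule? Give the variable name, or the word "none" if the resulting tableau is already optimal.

x1

Pivot element 13/28. New z-row = old z-row − (-9/28)·(row 2/(13/28)).
Updated z-row coefficients: x1: -35/13, x2: 9/13, x3: 0, x4: 46/13, x5: 0, s1: 11/13, s2: 16/13.
The most negative is -35/13 in column x1, so x1 would enter next.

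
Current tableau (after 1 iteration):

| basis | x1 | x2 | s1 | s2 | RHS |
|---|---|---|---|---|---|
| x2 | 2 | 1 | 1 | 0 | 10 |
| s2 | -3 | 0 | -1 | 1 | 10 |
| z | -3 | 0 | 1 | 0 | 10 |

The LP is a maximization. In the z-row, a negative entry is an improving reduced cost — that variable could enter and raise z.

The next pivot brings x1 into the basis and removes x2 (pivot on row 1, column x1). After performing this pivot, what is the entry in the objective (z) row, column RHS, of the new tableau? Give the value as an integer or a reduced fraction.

Pivot element is row 1, column x1: 2.
Normalize row 1: new (row 1, RHS) = 10/2 = 5.
z-row ← z-row − (-3)·(new row 1): 10 − (-3)·5 = 25.

25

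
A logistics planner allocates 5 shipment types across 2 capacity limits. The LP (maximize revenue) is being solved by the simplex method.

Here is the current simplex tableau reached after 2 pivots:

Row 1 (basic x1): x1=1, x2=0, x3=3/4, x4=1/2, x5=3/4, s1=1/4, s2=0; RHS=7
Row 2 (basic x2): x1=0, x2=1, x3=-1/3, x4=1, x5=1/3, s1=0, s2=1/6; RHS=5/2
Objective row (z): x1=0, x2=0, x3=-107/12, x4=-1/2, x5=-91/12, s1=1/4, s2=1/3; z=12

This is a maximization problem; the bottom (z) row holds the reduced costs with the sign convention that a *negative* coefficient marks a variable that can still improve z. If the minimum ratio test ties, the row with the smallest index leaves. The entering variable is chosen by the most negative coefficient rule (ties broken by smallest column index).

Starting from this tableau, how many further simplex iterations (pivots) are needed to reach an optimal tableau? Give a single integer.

pivot: x3 in, x1 out → z = 857/9
No improving column remains; optimal.

1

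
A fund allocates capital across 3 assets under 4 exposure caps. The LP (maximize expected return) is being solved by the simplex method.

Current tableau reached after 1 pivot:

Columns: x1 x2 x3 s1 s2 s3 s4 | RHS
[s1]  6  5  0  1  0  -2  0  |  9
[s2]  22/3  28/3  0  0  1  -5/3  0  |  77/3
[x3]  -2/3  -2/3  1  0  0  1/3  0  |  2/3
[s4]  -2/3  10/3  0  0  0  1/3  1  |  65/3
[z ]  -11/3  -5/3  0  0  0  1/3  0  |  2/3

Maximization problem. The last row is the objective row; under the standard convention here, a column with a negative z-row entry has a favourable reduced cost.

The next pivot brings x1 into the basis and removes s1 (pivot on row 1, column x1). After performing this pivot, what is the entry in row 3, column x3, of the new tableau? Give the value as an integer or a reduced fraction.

1

Pivot element is row 1, column x1: 6.
Normalize row 1: new (row 1, x3) = 0/6 = 0.
row 3 ← row 3 − (-2/3)·(new row 1): 1 − (-2/3)·0 = 1.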